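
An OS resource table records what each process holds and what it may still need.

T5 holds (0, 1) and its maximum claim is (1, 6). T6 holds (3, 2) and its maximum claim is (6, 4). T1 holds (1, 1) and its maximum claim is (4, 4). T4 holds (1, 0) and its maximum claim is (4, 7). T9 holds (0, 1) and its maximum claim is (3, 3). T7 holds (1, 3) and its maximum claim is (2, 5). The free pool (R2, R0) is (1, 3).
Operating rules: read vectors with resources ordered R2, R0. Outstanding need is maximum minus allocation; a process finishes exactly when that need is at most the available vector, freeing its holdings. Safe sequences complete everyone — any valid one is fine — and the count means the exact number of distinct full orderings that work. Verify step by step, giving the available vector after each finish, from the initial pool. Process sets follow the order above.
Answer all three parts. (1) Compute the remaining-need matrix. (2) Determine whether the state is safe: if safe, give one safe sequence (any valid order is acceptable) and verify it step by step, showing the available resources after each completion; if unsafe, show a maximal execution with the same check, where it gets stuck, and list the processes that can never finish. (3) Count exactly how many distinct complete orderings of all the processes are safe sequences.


(1) Outstanding need per process (order R2, R0):
  T5: (1, 5)
  T6: (3, 2)
  T1: (3, 3)
  T4: (3, 7)
  T9: (3, 2)
  T7: (1, 2)
(2) UNSAFE.
Key observation: the pool after T7, T5 is (2, 7); every surviving request exceeds it in R2, so progress ends there.
A maximal execution: T7, T5 — then nothing else fits. Step-by-step check:
  pool = (1, 3)
  run T7 (needs (1, 2), free (1, 3)); after release of (1, 3) the pool is (2, 6)
  run T5 (needs (1, 5), free (2, 6)); after release of (0, 1) the pool is (2, 7)
  blocked: T6 wants (3, 2), pool (2, 7) — not enough R2
  blocked: T1 wants (3, 3), pool (2, 7) — not enough R2
  blocked: T4 wants (3, 7), pool (2, 7) — not enough R2
  blocked: T9 wants (3, 2), pool (2, 7) — not enough R2
Processes that can never finish: T6, T1, T4 and T9.
(3) Exactly 0 of the possible complete orderings are safe sequences.


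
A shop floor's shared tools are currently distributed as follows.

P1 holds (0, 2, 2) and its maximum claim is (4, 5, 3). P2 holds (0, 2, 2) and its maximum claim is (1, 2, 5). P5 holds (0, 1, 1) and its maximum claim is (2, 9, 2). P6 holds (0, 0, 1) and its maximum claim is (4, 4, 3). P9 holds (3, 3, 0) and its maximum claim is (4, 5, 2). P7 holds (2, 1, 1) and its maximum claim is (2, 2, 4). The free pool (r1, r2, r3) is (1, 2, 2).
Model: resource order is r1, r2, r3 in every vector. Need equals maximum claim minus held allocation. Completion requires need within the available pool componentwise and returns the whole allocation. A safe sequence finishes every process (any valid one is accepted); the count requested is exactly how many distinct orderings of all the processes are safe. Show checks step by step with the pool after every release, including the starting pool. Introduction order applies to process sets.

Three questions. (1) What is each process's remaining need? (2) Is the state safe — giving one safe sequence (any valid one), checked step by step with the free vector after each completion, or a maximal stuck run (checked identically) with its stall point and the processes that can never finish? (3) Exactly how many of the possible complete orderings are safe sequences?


(1) Remaining need (order r1, r2, r3):
  P1: (4, 3, 1)
  P2: (1, 0, 3)
  P5: (2, 8, 1)
  P6: (4, 4, 2)
  P9: (1, 2, 2)
  P7: (0, 1, 3)
(2) The state is SAFE; one workable sequence: P9, P1, P6, P2, P5, P7.
Key observation: reading the order forward, P9 is the first process whose need (1, 2, 2) meets the free pool (1, 2, 2) exactly on a resource it requests.
Verifying each step:
  pool = (1, 2, 2)
  P9 needs (1, 2, 2) <= (1, 2, 2) -> finishes; pool += (3, 3, 0) = (4, 5, 2)
  P1 needs (4, 3, 1) <= (4, 5, 2) -> finishes; pool += (0, 2, 2) = (4, 7, 4)
  P6 needs (4, 4, 2) <= (4, 7, 4) -> finishes; pool += (0, 0, 1) = (4, 7, 5)
  P2 needs (1, 0, 3) <= (4, 7, 5) -> finishes; pool += (0, 2, 2) = (4, 9, 7)
  P5 needs (2, 8, 1) <= (4, 9, 7) -> finishes; pool += (0, 1, 1) = (4, 10, 8)
  P7 needs (0, 1, 3) <= (4, 10, 8) -> finishes; pool += (2, 1, 1) = (6, 11, 9)
(3) The exact count: 28 of the possible complete orderings are safe sequences.


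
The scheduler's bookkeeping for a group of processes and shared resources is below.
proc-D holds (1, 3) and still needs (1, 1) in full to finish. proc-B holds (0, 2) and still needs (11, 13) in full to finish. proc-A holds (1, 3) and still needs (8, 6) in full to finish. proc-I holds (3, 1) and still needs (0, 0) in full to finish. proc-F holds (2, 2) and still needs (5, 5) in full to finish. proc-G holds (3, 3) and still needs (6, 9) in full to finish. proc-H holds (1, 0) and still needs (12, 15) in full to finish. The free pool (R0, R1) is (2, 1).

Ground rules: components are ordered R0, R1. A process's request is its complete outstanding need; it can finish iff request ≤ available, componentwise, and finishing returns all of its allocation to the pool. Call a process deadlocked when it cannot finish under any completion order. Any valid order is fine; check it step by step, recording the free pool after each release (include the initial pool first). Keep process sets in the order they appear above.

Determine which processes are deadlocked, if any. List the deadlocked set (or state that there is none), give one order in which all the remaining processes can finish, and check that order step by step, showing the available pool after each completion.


No process is deadlocked.
Key observation: starting with proc-D, each completion frees enough for the next — no one is permanently blocked.
The rest can finish in the order proc-D, proc-I, proc-F, proc-A, proc-G, proc-B, proc-H. Verifying each step:
  pool = (2, 1)
  proc-D needs (1, 1) <= (2, 1) -> finishes; pool += (1, 3) = (3, 4)
  proc-I needs (0, 0) <= (3, 4) -> finishes; pool += (3, 1) = (6, 5)
  proc-F needs (5, 5) <= (6, 5) -> finishes; pool += (2, 2) = (8, 7)
  proc-A needs (8, 6) <= (8, 7) -> finishes; pool += (1, 3) = (9, 10)
  proc-G needs (6, 9) <= (9, 10) -> finishes; pool += (3, 3) = (12, 13)
  proc-B needs (11, 13) <= (12, 13) -> finishes; pool += (0, 2) = (12, 15)
  proc-H needs (12, 15) <= (12, 15) -> finishes; pool += (1, 0) = (13, 15)


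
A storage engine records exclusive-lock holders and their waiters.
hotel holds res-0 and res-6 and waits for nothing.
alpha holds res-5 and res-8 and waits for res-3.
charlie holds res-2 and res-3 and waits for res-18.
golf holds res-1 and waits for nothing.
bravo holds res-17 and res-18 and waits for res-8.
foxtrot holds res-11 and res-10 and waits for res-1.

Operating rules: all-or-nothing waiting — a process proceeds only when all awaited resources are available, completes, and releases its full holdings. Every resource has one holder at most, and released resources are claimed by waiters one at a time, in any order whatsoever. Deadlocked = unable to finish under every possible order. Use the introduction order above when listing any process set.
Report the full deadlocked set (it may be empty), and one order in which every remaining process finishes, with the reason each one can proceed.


Deadlocked: alpha, charlie and bravo.
Key observation: alpha -> charlie -> bravo -> alpha is a circular wait — nothing in it can go first; no other process is dragged down with it.
The rest can finish in the order golf, hotel, foxtrot.
Check, step by step:
  run golf (it waits on nothing); releases res-1
  run hotel (it waits on nothing); releases res-0 and res-6
  foxtrot: everything it awaited (res-1) is free; runs, freeing res-11 and res-10


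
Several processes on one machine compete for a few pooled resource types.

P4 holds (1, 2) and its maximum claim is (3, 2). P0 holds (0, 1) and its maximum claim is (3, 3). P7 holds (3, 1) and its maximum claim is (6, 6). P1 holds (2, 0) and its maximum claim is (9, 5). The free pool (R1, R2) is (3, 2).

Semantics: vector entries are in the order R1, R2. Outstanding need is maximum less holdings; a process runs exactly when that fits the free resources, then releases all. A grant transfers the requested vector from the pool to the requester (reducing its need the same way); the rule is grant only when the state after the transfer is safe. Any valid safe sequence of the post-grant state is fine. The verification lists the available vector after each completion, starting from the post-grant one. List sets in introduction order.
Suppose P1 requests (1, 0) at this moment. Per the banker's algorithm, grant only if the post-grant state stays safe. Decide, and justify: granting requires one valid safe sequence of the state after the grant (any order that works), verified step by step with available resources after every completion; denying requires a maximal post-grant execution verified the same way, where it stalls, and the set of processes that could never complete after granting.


GRANT — the state after the grant stays safe, e.g. via P4, P0, P7, P1.
Key observation: granting shrinks the pool to (2, 2), yet P4 still fits and the chain goes through.
Verifying the post-grant state step by step:
  pool = (2, 2)
  P4 needs (2, 0) <= (2, 2) -> finishes; pool += (1, 2) = (3, 4)
  P0 needs (3, 2) <= (3, 4) -> finishes; pool += (0, 1) = (3, 5)
  P7 needs (3, 5) <= (3, 5) -> finishes; pool += (3, 1) = (6, 6)
  P1 needs (6, 5) <= (6, 6) -> finishes; pool += (3, 0) = (9, 6)


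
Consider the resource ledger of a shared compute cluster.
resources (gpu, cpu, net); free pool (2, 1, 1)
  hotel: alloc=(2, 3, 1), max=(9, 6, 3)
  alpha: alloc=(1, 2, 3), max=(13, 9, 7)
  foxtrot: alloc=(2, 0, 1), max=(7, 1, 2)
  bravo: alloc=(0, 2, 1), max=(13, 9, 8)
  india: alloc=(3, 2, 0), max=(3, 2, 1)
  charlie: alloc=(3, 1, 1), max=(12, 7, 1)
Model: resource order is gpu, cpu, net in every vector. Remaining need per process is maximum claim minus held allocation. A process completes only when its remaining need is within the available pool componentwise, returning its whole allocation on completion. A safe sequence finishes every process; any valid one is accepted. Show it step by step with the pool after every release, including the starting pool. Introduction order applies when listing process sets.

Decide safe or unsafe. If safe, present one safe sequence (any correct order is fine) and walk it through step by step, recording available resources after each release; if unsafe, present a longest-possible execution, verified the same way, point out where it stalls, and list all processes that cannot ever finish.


SAFE. One safe sequence: india, foxtrot, hotel, charlie, alpha, bravo.
Key observation: india marks the first exact bind of the order: its need (0, 0, 1) fits the free (2, 1, 1) with zero slack on a requested resource.
Walking it through:
  pool = (2, 1, 1)
  india needs (0, 0, 1) <= (2, 1, 1) -> finishes; pool += (3, 2, 0) = (5, 3, 1)
  foxtrot needs (5, 1, 1) <= (5, 3, 1) -> finishes; pool += (2, 0, 1) = (7, 3, 2)
  hotel needs (7, 3, 2) <= (7, 3, 2) -> finishes; pool += (2, 3, 1) = (9, 6, 3)
  charlie needs (9, 6, 0) <= (9, 6, 3) -> finishes; pool += (3, 1, 1) = (12, 7, 4)
  alpha needs (12, 7, 4) <= (12, 7, 4) -> finishes; pool += (1, 2, 3) = (13, 9, 7)
  bravo needs (13, 7, 7) <= (13, 9, 7) -> finishes; pool += (0, 2, 1) = (13, 11, 8)


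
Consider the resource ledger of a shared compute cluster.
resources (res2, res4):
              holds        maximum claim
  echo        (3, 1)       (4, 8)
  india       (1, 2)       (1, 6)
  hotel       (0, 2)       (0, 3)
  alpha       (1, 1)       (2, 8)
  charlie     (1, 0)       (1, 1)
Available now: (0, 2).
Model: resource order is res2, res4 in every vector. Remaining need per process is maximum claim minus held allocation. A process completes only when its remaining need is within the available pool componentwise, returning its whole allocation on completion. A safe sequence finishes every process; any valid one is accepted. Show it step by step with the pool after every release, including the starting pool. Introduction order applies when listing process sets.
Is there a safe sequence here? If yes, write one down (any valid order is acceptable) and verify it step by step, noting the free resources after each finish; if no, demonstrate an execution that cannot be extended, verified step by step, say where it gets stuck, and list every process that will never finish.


UNSAFE.
Key observation: res4 is the bottleneck — with charlie, hotel, india done the pool holds (2, 6), short of every remaining need.
A maximal execution: charlie, hotel, india — then nothing else fits. Step-by-step check:
  pool = (0, 2)
  charlie: need (0, 1) fits (0, 2); releases (1, 0), pool now (1, 2)
  hotel: need (0, 1) fits (1, 2); releases (0, 2), pool now (1, 4)
  india: need (0, 4) fits (1, 4); releases (1, 2), pool now (2, 6)
  echo cannot run: need (1, 7) vs free (2, 6) (insufficient res4)
  alpha cannot run: need (1, 7) vs free (2, 6) (insufficient res4)
Never able to finish: echo and alpha.


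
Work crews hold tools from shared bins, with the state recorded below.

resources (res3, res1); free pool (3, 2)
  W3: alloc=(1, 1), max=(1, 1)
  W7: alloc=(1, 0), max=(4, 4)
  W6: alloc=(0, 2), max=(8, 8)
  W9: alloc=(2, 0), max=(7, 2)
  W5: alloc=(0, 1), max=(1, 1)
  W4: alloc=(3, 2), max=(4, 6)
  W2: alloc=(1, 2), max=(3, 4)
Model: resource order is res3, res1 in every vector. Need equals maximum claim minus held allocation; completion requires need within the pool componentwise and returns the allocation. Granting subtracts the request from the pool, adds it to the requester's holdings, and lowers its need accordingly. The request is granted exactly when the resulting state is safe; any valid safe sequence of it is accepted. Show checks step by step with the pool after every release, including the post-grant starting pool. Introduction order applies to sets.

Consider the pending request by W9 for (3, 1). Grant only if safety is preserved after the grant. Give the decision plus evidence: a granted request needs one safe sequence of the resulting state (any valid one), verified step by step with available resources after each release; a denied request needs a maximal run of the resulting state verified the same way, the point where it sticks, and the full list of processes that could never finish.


DENY — the pretend-granted state is unsafe.
Key observation: after W3, W5 the pool peaks at (1, 3), and each blocked process is short somewhere: W7 on res3, res1; W6 on res3, res1; W9 on res3; W4 on res1; W2 on res3.
Pretend the grant happened; the run W3, W5 goes as far as possible. Verifying each step:
  pool = (0, 1)
  W3: need (0, 0) fits (0, 1); releases (1, 1), pool now (1, 2)
  W5: need (1, 0) fits (1, 2); releases (0, 1), pool now (1, 3)
  W7 still needs (3, 4) but only (1, 3) is free — short on res3 and res1
  W6 still needs (8, 6) but only (1, 3) is free — short on res3 and res1
  W9 still needs (2, 1) but only (1, 3) is free — short on res3
  W4 still needs (1, 4) but only (1, 3) is free — short on res1
  W2 still needs (2, 2) but only (1, 3) is free — short on res3
Had the request been granted, W7, W6, W9, W4 and W2 could never finish.


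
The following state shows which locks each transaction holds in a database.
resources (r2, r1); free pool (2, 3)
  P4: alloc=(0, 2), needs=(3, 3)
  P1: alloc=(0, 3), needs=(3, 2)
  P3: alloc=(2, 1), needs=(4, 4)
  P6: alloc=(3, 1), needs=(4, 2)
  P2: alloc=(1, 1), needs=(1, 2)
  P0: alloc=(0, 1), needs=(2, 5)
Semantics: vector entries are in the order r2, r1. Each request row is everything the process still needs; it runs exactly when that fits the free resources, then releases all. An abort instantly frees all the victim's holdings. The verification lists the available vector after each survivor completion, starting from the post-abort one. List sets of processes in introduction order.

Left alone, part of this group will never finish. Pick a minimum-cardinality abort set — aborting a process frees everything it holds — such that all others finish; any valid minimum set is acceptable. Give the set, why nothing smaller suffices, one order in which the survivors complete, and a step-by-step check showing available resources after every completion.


Minimum abort set: P6.
Key observation: the deadlocked P3 becomes finishable only because P6 released (3, 1); it completes at step 2 below.
Minimality: the empty abort set fails — the state is deadlocked as it stands.
The survivors complete as P2, P3, P4, P0, P1. Verifying each step (starting from the post-abort pool):
  pool = (5, 4)
  P2: need (1, 2) fits (5, 4); releases (1, 1), pool now (6, 5)
  P3: need (4, 4) fits (6, 5); releases (2, 1), pool now (8, 6)
  P4: need (3, 3) fits (8, 6); releases (0, 2), pool now (8, 8)
  P0: need (2, 5) fits (8, 8); releases (0, 1), pool now (8, 9)
  P1: need (3, 2) fits (8, 9); releases (0, 3), pool now (8, 12)


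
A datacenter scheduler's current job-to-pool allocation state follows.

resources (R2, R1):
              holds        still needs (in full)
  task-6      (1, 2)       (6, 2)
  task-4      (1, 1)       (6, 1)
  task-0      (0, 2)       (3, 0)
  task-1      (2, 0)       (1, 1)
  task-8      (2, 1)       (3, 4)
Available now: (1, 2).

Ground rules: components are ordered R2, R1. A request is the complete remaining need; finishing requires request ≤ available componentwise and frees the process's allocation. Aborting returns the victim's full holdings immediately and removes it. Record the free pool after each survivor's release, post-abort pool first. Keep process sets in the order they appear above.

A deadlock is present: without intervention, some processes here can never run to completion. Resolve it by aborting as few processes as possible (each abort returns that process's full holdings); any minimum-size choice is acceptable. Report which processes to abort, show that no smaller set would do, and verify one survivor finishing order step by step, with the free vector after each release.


The answer: abort task-4.
Key observation: task-6 could never have finished before the abort; with (1, 1) returned by task-4, it fits at step 4.
No smaller set exists: with zero aborts the deadlock remains.
Survivors finish in the order: task-1, task-0, task-8, task-6. Verifying each step (pool after the aborts first):
  pool = (2, 3)
  task-1 needs (1, 1) <= (2, 3) -> finishes; pool += (2, 0) = (4, 3)
  task-0 needs (3, 0) <= (4, 3) -> finishes; pool += (0, 2) = (4, 5)
  task-8 needs (3, 4) <= (4, 5) -> finishes; pool += (2, 1) = (6, 6)
  task-6 needs (6, 2) <= (6, 6) -> finishes; pool += (1, 2) = (7, 8)


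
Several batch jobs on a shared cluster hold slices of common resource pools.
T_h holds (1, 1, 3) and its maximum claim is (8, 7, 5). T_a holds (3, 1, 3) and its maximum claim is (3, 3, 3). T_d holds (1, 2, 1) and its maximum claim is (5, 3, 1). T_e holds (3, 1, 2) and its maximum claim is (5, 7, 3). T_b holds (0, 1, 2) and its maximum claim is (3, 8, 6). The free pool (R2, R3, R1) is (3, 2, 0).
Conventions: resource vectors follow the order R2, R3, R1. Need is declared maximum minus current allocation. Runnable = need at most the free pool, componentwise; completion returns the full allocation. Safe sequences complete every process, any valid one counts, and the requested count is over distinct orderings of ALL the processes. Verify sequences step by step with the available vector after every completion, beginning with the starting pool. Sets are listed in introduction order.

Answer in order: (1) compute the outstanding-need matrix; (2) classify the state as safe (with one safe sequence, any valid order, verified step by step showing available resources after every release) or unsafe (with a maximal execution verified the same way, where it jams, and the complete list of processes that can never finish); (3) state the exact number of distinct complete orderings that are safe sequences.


(1) Outstanding need per process (order R2, R3, R1):
  T_h: (7, 6, 2)
  T_a: (0, 2, 0)
  T_d: (4, 1, 0)
  T_e: (2, 6, 1)
  T_b: (3, 7, 4)
(2) UNSAFE.
Key observation: no order helps: past T_a, T_d, the free pool tops out at (7, 5, 4), below what each blocked process needs in R3.
The run T_a, T_d cannot be extended any further. Check, step by step:
  pool = (3, 2, 0)
  T_a: need (0, 2, 0) fits (3, 2, 0); releases (3, 1, 3), pool now (6, 3, 3)
  T_d: need (4, 1, 0) fits (6, 3, 3); releases (1, 2, 1), pool now (7, 5, 4)
  blocked: T_h wants (7, 6, 2), pool (7, 5, 4) — not enough R3
  blocked: T_e wants (2, 6, 1), pool (7, 5, 4) — not enough R3
  blocked: T_b wants (3, 7, 4), pool (7, 5, 4) — not enough R3
Never able to finish: T_h, T_e and T_b.
(3) Exactly 0 of the possible complete orderings are safe sequences.


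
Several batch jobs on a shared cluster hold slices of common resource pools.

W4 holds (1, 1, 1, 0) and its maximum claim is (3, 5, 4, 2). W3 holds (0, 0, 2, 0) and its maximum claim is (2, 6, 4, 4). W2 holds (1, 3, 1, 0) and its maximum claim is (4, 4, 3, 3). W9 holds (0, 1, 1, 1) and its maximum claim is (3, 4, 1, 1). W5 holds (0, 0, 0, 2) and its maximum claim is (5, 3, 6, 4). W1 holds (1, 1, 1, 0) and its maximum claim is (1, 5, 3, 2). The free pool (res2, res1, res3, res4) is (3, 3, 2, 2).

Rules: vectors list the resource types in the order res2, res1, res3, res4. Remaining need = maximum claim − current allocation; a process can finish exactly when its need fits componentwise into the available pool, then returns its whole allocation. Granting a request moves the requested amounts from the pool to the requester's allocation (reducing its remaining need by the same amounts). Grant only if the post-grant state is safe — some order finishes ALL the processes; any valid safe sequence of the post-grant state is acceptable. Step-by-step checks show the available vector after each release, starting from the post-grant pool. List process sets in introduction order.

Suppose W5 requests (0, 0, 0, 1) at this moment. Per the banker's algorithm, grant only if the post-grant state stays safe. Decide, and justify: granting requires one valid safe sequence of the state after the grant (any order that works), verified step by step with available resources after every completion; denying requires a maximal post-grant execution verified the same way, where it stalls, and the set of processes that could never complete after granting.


DENY — the pretend-granted state is unsafe.
Key observation: after W9, W1, W4 the pool peaks at (5, 6, 5, 2), and each blocked process is short somewhere: W3 on res4; W2 on res4; W5 on res3.
Pretend the grant happened; the run W9, W1, W4 goes as far as possible. Walking it through:
  pool = (3, 3, 2, 1)
  run W9 (needs (3, 3, 0, 0), free (3, 3, 2, 1)); after release of (0, 1, 1, 1) the pool is (3, 4, 3, 2)
  run W1 (needs (0, 4, 2, 2), free (3, 4, 3, 2)); after release of (1, 1, 1, 0) the pool is (4, 5, 4, 2)
  run W4 (needs (2, 4, 3, 2), free (4, 5, 4, 2)); after release of (1, 1, 1, 0) the pool is (5, 6, 5, 2)
  W3 still needs (2, 6, 2, 4) but only (5, 6, 5, 2) is free — short on res4
  W2 still needs (3, 1, 2, 3) but only (5, 6, 5, 2) is free — short on res4
  W5 still needs (5, 3, 6, 1) but only (5, 6, 5, 2) is free — short on res3
Post-grant, the permanently blocked set is W3, W2 and W5.


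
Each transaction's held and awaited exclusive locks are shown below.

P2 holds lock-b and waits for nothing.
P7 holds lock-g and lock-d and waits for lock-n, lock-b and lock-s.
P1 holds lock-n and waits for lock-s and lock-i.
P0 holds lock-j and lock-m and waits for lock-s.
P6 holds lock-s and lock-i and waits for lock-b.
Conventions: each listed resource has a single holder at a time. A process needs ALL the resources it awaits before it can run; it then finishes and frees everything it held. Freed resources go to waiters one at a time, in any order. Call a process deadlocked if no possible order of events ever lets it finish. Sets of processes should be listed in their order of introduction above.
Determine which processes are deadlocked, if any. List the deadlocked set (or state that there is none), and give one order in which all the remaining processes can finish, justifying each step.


Nothing here is deadlocked.
Key observation: there is no circular wait here — follow any chain and it reaches a process that is free to run now.
The rest can finish in the order P2, P6, P0, P1, P7.
Walking it through:
  P2: no waits; runs immediately, freeing lock-b
  P6: everything it awaited (lock-b) is free; runs, freeing lock-s and lock-i
  P0: everything it awaited (lock-s) is free; runs, freeing lock-j and lock-m
  P1: everything it awaited (lock-s and lock-i) is free; runs, freeing lock-n
  P7: everything it awaited (lock-n, lock-b and lock-s) is free; runs, freeing lock-g and lock-d


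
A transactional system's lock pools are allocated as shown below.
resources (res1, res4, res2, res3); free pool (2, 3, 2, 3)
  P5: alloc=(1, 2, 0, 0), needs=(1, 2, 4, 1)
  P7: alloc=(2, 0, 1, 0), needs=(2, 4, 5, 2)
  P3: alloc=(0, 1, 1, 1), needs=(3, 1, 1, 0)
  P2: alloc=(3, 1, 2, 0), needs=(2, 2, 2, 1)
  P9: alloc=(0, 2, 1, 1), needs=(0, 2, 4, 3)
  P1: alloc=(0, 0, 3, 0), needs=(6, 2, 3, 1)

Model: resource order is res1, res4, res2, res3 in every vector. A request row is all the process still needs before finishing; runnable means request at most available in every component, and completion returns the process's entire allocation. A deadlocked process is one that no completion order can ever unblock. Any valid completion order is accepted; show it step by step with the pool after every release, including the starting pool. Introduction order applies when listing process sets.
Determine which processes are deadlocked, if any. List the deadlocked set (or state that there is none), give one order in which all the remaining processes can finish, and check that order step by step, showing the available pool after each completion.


No process is deadlocked.
Key observation: beginning at P2, releases accumulate fast enough that every process eventually fits.
One completion order for the rest: P2, P9, P7, P1, P3, P5. Step-by-step check:
  pool = (2, 3, 2, 3)
  P2: need (2, 2, 2, 1) fits (2, 3, 2, 3); releases (3, 1, 2, 0), pool now (5, 4, 4, 3)
  P9: need (0, 2, 4, 3) fits (5, 4, 4, 3); releases (0, 2, 1, 1), pool now (5, 6, 5, 4)
  P7: need (2, 4, 5, 2) fits (5, 6, 5, 4); releases (2, 0, 1, 0), pool now (7, 6, 6, 4)
  P1: need (6, 2, 3, 1) fits (7, 6, 6, 4); releases (0, 0, 3, 0), pool now (7, 6, 9, 4)
  P3: need (3, 1, 1, 0) fits (7, 6, 9, 4); releases (0, 1, 1, 1), pool now (7, 7, 10, 5)
  P5: need (1, 2, 4, 1) fits (7, 7, 10, 5); releases (1, 2, 0, 0), pool now (8, 9, 10, 5)


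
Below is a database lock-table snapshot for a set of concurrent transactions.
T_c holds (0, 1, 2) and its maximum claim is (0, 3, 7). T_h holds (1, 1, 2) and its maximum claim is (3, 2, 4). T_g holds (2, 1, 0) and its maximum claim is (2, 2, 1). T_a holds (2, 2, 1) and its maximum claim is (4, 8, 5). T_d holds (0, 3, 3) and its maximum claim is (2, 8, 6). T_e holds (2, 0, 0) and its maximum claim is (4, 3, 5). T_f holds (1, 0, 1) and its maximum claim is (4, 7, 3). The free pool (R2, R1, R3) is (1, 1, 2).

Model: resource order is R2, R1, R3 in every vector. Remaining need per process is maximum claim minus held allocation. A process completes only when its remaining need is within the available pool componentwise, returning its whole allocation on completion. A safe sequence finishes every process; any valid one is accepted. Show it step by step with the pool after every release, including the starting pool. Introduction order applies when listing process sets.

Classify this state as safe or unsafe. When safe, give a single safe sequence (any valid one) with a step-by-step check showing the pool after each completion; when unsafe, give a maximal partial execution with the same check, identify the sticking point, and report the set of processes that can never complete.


UNSAFE — no complete ordering exists.
Key observation: after T_g, T_h the pool peaks at (4, 3, 4), and each blocked process is short somewhere: T_c on R3; T_a on R1; T_d on R1; T_e on R3; T_f on R1.
Going as far as possible: T_g, T_h; after that, nothing fits. Walking it through:
  pool = (1, 1, 2)
  T_g: need (0, 1, 1) fits (1, 1, 2); releases (2, 1, 0), pool now (3, 2, 2)
  T_h: need (2, 1, 2) fits (3, 2, 2); releases (1, 1, 2), pool now (4, 3, 4)
  T_c cannot run: need (0, 2, 5) vs free (4, 3, 4) (insufficient R3)
  T_a cannot run: need (2, 6, 4) vs free (4, 3, 4) (insufficient R1)
  T_d cannot run: need (2, 5, 3) vs free (4, 3, 4) (insufficient R1)
  T_e cannot run: need (2, 3, 5) vs free (4, 3, 4) (insufficient R3)
  T_f cannot run: need (3, 7, 2) vs free (4, 3, 4) (insufficient R1)
Processes that can never finish: T_c, T_a, T_d, T_e and T_f.


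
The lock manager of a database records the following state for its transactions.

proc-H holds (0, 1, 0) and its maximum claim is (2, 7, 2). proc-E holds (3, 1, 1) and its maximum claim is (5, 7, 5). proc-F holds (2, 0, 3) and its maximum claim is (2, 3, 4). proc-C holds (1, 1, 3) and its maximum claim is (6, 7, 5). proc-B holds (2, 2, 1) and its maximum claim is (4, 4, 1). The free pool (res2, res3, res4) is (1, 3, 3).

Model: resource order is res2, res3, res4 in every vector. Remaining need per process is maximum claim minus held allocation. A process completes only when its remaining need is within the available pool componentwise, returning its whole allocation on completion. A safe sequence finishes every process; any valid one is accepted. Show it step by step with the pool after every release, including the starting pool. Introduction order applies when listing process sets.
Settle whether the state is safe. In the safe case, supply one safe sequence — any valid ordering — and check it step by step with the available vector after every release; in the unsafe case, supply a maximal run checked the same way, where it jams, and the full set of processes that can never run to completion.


UNSAFE — no complete ordering exists.
Key observation: after proc-F, proc-B complete, (5, 5, 7) is the best the pool ever gets, yet each leftover process wants more res3.
The run proc-F, proc-B cannot be extended any further. Verifying each step:
  pool = (1, 3, 3)
  proc-F: need (0, 3, 1) fits (1, 3, 3); releases (2, 0, 3), pool now (3, 3, 6)
  proc-B: need (2, 2, 0) fits (3, 3, 6); releases (2, 2, 1), pool now (5, 5, 7)
  proc-H still needs (2, 6, 2) but only (5, 5, 7) is free — short on res3
  proc-E still needs (2, 6, 4) but only (5, 5, 7) is free — short on res3
  proc-C still needs (5, 6, 2) but only (5, 5, 7) is free — short on res3
Processes that can never finish: proc-H, proc-E and proc-C.


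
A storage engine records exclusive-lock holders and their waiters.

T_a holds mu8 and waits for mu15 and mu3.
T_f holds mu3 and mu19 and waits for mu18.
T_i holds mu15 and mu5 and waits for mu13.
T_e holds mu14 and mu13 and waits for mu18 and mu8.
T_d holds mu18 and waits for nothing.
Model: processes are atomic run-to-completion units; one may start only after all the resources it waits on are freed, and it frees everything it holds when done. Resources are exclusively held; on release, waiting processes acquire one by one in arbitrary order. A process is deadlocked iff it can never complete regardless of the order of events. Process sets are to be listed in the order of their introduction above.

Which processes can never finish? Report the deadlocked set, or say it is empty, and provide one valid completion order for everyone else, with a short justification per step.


The deadlocked set is T_a, T_i and T_e.
Key observation: the wait chain closes on itself along T_a -> T_i -> T_e -> T_a; no other process is dragged down with it.
One completion order for the rest: T_d, T_f.
Step-by-step check:
  T_d: no waits; runs immediately, freeing mu18
  run T_f (all its waits — mu18 — are resolved); releases mu3 and mu19


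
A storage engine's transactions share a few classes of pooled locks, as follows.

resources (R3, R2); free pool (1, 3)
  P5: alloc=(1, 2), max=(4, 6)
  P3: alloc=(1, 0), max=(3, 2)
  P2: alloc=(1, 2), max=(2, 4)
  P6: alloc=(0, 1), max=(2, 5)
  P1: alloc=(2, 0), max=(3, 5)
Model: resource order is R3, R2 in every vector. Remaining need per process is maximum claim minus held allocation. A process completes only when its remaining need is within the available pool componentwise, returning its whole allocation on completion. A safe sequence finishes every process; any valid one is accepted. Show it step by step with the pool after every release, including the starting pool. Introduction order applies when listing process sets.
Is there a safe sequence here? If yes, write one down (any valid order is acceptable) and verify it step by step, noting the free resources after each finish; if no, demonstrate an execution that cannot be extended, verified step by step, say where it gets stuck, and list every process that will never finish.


SAFE, for example via the order P2, P6, P1, P3, P5.
Key observation: the first exact fit in this order is P2 — it needs (1, 2) with (1, 3) free, meeting a requested resource to the last unit.
Check, step by step:
  pool = (1, 3)
  P2: need (1, 2) fits (1, 3); releases (1, 2), pool now (2, 5)
  P6: need (2, 4) fits (2, 5); releases (0, 1), pool now (2, 6)
  P1: need (1, 5) fits (2, 6); releases (2, 0), pool now (4, 6)
  P3: need (2, 2) fits (4, 6); releases (1, 0), pool now (5, 6)
  P5: need (3, 4) fits (5, 6); releases (1, 2), pool now (6, 8)


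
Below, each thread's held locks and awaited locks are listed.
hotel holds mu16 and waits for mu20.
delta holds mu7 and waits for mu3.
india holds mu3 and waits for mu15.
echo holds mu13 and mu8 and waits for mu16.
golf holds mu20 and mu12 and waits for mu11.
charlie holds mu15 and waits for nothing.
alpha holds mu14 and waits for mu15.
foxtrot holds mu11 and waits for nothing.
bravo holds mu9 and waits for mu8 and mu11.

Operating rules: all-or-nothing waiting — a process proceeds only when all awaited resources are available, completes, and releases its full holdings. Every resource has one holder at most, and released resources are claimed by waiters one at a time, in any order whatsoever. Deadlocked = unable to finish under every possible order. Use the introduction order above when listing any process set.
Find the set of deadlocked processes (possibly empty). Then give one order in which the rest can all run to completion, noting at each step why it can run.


Nothing here is deadlocked.
Key observation: every chain of waits terminates; starting from the processes that wait on nothing, all the rest unlock in turn.
One completion order for the rest: foxtrot, charlie, india, golf, hotel, delta, echo, bravo, alpha.
Walking it through:
  foxtrot: no waits; runs immediately, freeing mu11
  charlie: no waits; runs immediately, freeing mu15
  india: everything it awaited (mu15) is free; runs, freeing mu3
  golf: everything it awaited (mu11) is free; runs, freeing mu20 and mu12
  hotel: everything it awaited (mu20) is free; runs, freeing mu16
  delta: everything it awaited (mu3) is free; runs, freeing mu7
  echo: everything it awaited (mu16) is free; runs, freeing mu13 and mu8
  bravo: everything it awaited (mu8 and mu11) is free; runs, freeing mu9
  alpha: everything it awaited (mu15) is free; runs, freeing mu14


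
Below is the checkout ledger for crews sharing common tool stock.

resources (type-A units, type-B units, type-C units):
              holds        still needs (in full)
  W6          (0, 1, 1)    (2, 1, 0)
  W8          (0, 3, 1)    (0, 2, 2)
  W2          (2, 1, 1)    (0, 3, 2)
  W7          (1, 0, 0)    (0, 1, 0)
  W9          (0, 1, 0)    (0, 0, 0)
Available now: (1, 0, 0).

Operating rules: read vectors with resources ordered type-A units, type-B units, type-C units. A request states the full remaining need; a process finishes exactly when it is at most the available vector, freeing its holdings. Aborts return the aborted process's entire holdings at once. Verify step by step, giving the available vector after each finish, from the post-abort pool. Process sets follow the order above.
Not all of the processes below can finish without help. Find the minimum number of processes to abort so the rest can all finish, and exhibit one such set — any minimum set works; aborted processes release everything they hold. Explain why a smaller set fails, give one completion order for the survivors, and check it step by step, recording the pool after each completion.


Minimum abort set: W8.
Key observation: aborting W8 returns (0, 3, 1), and W2 — hopeless before — runs at step 4 with the returned capacity in the pool.
No smaller set exists: with zero aborts the deadlock remains.
One survivor order: W7, W6, W9, W2. Verifying each step (post-abort pool first):
  pool = (1, 3, 1)
  W7: need (0, 1, 0) fits (1, 3, 1); releases (1, 0, 0), pool now (2, 3, 1)
  W6: need (2, 1, 0) fits (2, 3, 1); releases (0, 1, 1), pool now (2, 4, 2)
  W9: need (0, 0, 0) fits (2, 4, 2); releases (0, 1, 0), pool now (2, 5, 2)
  W2: need (0, 3, 2) fits (2, 5, 2); releases (2, 1, 1), pool now (4, 6, 3)


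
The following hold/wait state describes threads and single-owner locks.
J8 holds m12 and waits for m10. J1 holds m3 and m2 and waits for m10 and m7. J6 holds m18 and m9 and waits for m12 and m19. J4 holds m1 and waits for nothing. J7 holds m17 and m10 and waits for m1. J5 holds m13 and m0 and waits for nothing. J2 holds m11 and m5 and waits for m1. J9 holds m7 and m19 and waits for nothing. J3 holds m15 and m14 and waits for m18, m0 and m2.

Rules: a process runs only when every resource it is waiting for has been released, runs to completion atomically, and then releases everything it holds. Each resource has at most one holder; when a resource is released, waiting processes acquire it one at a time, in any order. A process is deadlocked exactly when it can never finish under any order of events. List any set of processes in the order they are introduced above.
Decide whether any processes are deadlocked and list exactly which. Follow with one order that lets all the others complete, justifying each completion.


Nothing here is deadlocked.
Key observation: all waits point, directly or indirectly, at processes that can finish, so nothing is permanently blocked.
One completion order for the rest: J4, J7, J5, J9, J2, J8, J1, J6, J3.
Check, step by step:
  J4 waits on nothing -> runs at once and releases m1
  J7: everything it awaited (m1) is free; runs, freeing m17 and m10
  J5 waits on nothing -> runs at once and releases m13 and m0
  J9 waits on nothing -> runs at once and releases m7 and m19
  J2: everything it awaited (m1) is free; runs, freeing m11 and m5
  J8: everything it awaited (m10) is free; runs, freeing m12
  J1: everything it awaited (m10 and m7) is free; runs, freeing m3 and m2
  J6: everything it awaited (m12 and m19) is free; runs, freeing m18 and m9
  J3: everything it awaited (m18, m0 and m2) is free; runs, freeing m15 and m14


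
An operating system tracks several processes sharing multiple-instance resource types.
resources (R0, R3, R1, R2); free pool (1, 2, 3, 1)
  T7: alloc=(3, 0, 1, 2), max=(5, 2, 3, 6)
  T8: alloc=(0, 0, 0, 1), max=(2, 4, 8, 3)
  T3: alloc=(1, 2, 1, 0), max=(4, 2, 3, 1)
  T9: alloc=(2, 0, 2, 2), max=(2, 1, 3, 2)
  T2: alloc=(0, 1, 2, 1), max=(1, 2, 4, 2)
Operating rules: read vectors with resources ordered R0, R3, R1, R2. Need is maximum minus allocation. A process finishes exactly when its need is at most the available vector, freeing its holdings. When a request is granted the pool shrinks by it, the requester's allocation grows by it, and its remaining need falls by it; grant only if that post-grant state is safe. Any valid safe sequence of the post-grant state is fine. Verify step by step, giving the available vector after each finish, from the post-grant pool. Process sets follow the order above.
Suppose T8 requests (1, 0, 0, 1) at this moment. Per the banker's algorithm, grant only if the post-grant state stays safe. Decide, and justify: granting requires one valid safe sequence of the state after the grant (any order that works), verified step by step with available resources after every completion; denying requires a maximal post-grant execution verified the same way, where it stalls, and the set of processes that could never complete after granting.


DENY — the pretend-granted state is unsafe.
Key observation: after T9, T2 the pool peaks at (2, 3, 7, 3), and each blocked process is short somewhere: T7 on R2; T8 on R3, R1; T3 on R0.
Pretend the grant happened; the run T9, T2 goes as far as possible. Check, step by step:
  pool = (0, 2, 3, 0)
  T9: need (0, 1, 1, 0) fits (0, 2, 3, 0); releases (2, 0, 2, 2), pool now (2, 2, 5, 2)
  T2: need (1, 1, 2, 1) fits (2, 2, 5, 2); releases (0, 1, 2, 1), pool now (2, 3, 7, 3)
  T7 cannot run: need (2, 2, 2, 4) vs free (2, 3, 7, 3) (insufficient R2)
  T8 cannot run: need (1, 4, 8, 1) vs free (2, 3, 7, 3) (insufficient R3 and R1)
  T3 cannot run: need (3, 0, 2, 1) vs free (2, 3, 7, 3) (insufficient R0)
Had the request been granted, T7, T8 and T3 could never finish.
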